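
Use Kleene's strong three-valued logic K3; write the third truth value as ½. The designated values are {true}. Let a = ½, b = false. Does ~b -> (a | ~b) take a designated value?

~b = ~false = true
~b = ~false = true
a | ~b = ½ | true = true
~b -> (a | ~b) = true -> true = true
true ∈ {true}.

Yes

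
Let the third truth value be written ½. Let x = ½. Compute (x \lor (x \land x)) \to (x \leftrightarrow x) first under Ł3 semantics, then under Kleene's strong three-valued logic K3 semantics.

T; ½

In Ł3: x \land x = ½ \land ½ = ½
x \lor (x \land x) = ½ \lor ½ = ½
x \leftrightarrow x = ½ \leftrightarrow ½ = T  [1 − |½−½|]
(x \lor (x \land x)) \to (x \leftrightarrow x) = ½ \to T = T
In Kleene's strong three-valued logic K3: x \land x = ½ \land ½ = ½
x \lor (x \land x) = ½ \lor ½ = ½
x \leftrightarrow x = ½ \leftrightarrow ½ = ½
(x \lor (x \land x)) \to (x \leftrightarrow x) = ½ \to ½ = ½
They differ because Ł3 and Kleene's strong three-valued logic K3 treat ½ differently under implication.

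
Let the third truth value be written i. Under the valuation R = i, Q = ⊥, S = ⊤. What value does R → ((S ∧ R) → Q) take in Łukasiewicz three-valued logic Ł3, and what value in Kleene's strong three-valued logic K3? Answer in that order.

⊤; i

In Łukasiewicz three-valued logic Ł3: S ∧ R = ⊤ ∧ i = i
(S ∧ R) → Q = i → ⊥ = i
R → ((S ∧ R) → Q) = i → i = ⊤
In Kleene's strong three-valued logic K3: S ∧ R = ⊤ ∧ i = i
(S ∧ R) → Q = i → ⊥ = i
R → ((S ∧ R) → Q) = i → i = i
They differ because Łukasiewicz three-valued logic Ł3 and Kleene's strong three-valued logic K3 treat i differently under implication.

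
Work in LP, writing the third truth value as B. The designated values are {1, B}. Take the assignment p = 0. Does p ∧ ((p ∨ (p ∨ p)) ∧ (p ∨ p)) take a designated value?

p ∨ p = 0 ∨ 0 = 0
p ∨ (p ∨ p) = 0 ∨ 0 = 0
p ∨ p = 0 ∨ 0 = 0
(p ∨ (p ∨ p)) ∧ (p ∨ p) = 0 ∧ 0 = 0
p ∧ ((p ∨ (p ∨ p)) ∧ (p ∨ p)) = 0 ∧ 0 = 0
0 ∉ {1, B}.

No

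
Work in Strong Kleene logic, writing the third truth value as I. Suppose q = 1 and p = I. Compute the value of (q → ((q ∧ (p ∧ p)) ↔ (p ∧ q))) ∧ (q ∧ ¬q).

0

p ∧ p = I ∧ I = I
q ∧ (p ∧ p) = 1 ∧ I = I
p ∧ q = I ∧ 1 = I
(q ∧ (p ∧ p)) ↔ (p ∧ q) = I ↔ I = I
q → ((q ∧ (p ∧ p)) ↔ (p ∧ q)) = 1 → I = I  [¬1 ∨ I]
¬q = ¬1 = 0
q ∧ ¬q = 1 ∧ 0 = 0
(q → ((q ∧ (p ∧ p)) ↔ (p ∧ q))) ∧ (q ∧ ¬q) = I ∧ 0 = 0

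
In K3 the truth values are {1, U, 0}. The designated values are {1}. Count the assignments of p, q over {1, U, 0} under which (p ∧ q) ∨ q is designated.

Designated under: (p=1, q=1); (p=U, q=1); (p=0, q=1).

3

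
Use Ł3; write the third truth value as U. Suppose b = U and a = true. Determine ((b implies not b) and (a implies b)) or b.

not b = not U = U
b implies not b = U implies U = true
a implies b = true implies U = U
(b implies not b) and (a implies b) = true and U = U
((b implies not b) and (a implies b)) or b = U or U = U

U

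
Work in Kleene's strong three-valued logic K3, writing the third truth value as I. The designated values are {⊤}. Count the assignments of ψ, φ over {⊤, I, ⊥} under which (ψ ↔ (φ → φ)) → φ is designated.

Designated under: (ψ=⊤, φ=⊤); (ψ=I, φ=⊤); (ψ=⊥, φ=⊤); (ψ=⊥, φ=⊥).

4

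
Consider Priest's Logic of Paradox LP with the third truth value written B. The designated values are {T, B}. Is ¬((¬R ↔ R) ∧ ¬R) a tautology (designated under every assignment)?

Every assignment of R over {T, B, F} gives a value in {T, B}.
In particular, with R=B: ¬((¬R ↔ R) ∧ ¬R) = B.

Yes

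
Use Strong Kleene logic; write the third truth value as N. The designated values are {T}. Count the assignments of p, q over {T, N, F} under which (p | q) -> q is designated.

Designated under: (p=T, q=T); (p=N, q=T); (p=F, q=T); (p=F, q=F).

4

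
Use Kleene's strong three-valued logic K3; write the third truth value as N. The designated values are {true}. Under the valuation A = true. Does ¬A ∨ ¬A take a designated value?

¬A = ¬true = false
¬A = ¬true = false
¬A ∨ ¬A = false ∨ false = false
false ∉ {true}.

No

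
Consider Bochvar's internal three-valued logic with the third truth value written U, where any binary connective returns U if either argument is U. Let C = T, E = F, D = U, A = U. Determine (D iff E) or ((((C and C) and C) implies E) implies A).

D iff E = U iff F = U
C and C = T and T = T
(C and C) and C = T and T = T
((C and C) and C) implies E = T implies F = F
(((C and C) and C) implies E) implies A = F implies U = U  [any arg is the third value ⇒ result is the third value]
(D iff E) or ((((C and C) and C) implies E) implies A) = U or U = U

U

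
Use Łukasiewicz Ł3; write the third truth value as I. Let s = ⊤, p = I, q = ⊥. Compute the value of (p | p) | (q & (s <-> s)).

I

p | p = I | I = I
s <-> s = ⊤ <-> ⊤ = ⊤
q & (s <-> s) = ⊥ & ⊤ = ⊥
(p | p) | (q & (s <-> s)) = I | ⊥ = I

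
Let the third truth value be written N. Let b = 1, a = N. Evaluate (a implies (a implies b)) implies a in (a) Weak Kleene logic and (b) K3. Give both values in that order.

In Weak Kleene logic: a implies b = N implies 1 = N  [any arg is the third value ⇒ result is the third value]
a implies (a implies b) = N implies N = N
(a implies (a implies b)) implies a = N implies N = N
In K3: a implies b = N implies 1 = 1  [not N or 1]
a implies (a implies b) = N implies 1 = 1
(a implies (a implies b)) implies a = 1 implies N = N

N; N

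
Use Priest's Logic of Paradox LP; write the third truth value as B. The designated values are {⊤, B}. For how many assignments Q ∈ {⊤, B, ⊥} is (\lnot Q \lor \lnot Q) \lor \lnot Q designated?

Q=⊤: ⊥ ·
Q=B: B ✓
Q=⊥: ⊤ ✓

2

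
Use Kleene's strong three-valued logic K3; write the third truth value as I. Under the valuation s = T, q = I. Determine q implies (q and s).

I

q and s = I and T = I
q implies (q and s) = I implies I = I  [not I or I]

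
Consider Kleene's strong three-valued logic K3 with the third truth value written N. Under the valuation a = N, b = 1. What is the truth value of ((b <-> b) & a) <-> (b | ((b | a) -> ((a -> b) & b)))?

N

b <-> b = 1 <-> 1 = 1
(b <-> b) & a = 1 & N = N
b | a = 1 | N = 1
a -> b = N -> 1 = 1
(a -> b) & b = 1 & 1 = 1
(b | a) -> ((a -> b) & b) = 1 -> 1 = 1
b | ((b | a) -> ((a -> b) & b)) = 1 | 1 = 1
((b <-> b) & a) <-> (b | ((b | a) -> ((a -> b) & b))) = N <-> 1 = N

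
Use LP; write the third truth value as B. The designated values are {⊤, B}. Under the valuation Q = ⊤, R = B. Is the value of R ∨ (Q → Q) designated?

Q → Q = ⊤ → ⊤ = ⊤
R ∨ (Q → Q) = B ∨ ⊤ = ⊤
⊤ ∈ {⊤, B}.

Yes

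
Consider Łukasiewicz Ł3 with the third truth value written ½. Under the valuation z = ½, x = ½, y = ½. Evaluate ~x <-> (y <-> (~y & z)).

½

~x = ~½ = ½
~y = ~½ = ½
~y & z = ½ & ½ = ½
y <-> (~y & z) = ½ <-> ½ = True
~x <-> (y <-> (~y & z)) = ½ <-> True = ½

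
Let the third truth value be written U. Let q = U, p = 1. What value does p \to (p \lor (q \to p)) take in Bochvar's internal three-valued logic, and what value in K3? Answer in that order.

U; 1

In Bochvar's internal three-valued logic: q \to p = U \to 1 = U  [any arg is the third value ⇒ result is the third value]
p \lor (q \to p) = 1 \lor U = U
p \to (p \lor (q \to p)) = 1 \to U = U
In K3: q \to p = U \to 1 = 1  [\lnot U \lor 1]
p \lor (q \to p) = 1 \lor 1 = 1
p \to (p \lor (q \to p)) = 1 \to 1 = 1
They differ because Bochvar's internal three-valued logic and K3 treat U differently under the binary connectives.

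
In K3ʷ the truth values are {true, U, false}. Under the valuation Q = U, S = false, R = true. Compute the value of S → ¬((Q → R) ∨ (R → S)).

Q → R = U → true = U  [any arg is the third value ⇒ result is the third value]
R → S = true → false = false
(Q → R) ∨ (R → S) = U ∨ false = U
¬((Q → R) ∨ (R → S)) = ¬U = U
S → ¬((Q → R) ∨ (R → S)) = false → U = U

U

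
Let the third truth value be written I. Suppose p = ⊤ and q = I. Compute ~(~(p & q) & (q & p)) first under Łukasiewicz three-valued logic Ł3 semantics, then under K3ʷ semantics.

I; I

In Łukasiewicz three-valued logic Ł3: p & q = ⊤ & I = I
~(p & q) = ~I = I
q & p = I & ⊤ = I
~(p & q) & (q & p) = I & I = I
~(~(p & q) & (q & p)) = ~I = I
In K3ʷ: p & q = ⊤ & I = I
~(p & q) = ~I = I
q & p = I & ⊤ = I
~(p & q) & (q & p) = I & I = I
~(~(p & q) & (q & p)) = ~I = I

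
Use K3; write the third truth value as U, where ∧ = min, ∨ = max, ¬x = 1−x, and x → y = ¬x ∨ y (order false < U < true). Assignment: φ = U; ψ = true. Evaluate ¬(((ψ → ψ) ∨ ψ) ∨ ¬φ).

false

ψ → ψ = true → true = true
(ψ → ψ) ∨ ψ = true ∨ true = true
¬φ = ¬U = U
((ψ → ψ) ∨ ψ) ∨ ¬φ = true ∨ U = true
¬(((ψ → ψ) ∨ ψ) ∨ ¬φ) = ¬true = false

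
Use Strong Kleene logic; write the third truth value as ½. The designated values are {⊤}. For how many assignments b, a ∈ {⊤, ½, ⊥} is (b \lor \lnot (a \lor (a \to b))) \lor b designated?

3

Designated under: (b=⊤, a=⊤); (b=⊤, a=½); (b=⊤, a=⊥).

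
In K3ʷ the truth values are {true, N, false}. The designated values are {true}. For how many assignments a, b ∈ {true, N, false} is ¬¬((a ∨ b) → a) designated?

3

Designated under: (a=true, b=true); (a=true, b=false); (a=false, b=false).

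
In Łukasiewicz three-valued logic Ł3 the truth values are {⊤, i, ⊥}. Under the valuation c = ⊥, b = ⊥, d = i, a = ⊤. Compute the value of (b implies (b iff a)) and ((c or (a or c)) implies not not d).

i

b iff a = ⊥ iff ⊤ = ⊥
b implies (b iff a) = ⊥ implies ⊥ = ⊤
a or c = ⊤ or ⊥ = ⊤
c or (a or c) = ⊥ or ⊤ = ⊤
not d = not i = i
not not d = not i = i
(c or (a or c)) implies not not d = ⊤ implies i = i  [min(1, 1−1+½)]
(b implies (b iff a)) and ((c or (a or c)) implies not not d) = ⊤ and i = i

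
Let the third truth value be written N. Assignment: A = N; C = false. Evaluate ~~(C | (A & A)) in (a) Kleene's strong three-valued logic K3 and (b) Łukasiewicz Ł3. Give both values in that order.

N; N

In Kleene's strong three-valued logic K3: A & A = N & N = N
C | (A & A) = false | N = N
~(C | (A & A)) = ~N = N
~~(C | (A & A)) = ~N = N
In Łukasiewicz Ł3: A & A = N & N = N
C | (A & A) = false | N = N
~(C | (A & A)) = ~N = N
~~(C | (A & A)) = ~N = N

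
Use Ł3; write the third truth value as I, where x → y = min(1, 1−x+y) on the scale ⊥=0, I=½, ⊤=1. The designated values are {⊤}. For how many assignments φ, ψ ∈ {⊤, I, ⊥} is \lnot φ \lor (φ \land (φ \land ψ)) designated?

4

Designated under: (φ=⊤, ψ=⊤); (φ=⊥, ψ=⊤); (φ=⊥, ψ=I); (φ=⊥, ψ=⊥).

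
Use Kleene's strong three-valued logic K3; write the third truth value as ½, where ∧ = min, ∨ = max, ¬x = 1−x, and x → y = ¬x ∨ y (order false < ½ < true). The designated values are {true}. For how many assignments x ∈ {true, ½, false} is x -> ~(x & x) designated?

x=true: false ·
x=½: ½ ·
x=false: true ✓

1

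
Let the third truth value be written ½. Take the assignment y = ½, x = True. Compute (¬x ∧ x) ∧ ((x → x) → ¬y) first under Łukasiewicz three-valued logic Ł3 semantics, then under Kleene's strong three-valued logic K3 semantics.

In Łukasiewicz three-valued logic Ł3: ¬x = ¬True = False
¬x ∧ x = False ∧ True = False
x → x = True → True = True
¬y = ¬½ = ½
(x → x) → ¬y = True → ½ = ½  [min(1, 1−1+½)]
(¬x ∧ x) ∧ ((x → x) → ¬y) = False ∧ ½ = False
In Kleene's strong three-valued logic K3: ¬x = ¬True = False
¬x ∧ x = False ∧ True = False
x → x = True → True = True
¬y = ¬½ = ½
(x → x) → ¬y = True → ½ = ½
(¬x ∧ x) ∧ ((x → x) → ¬y) = False ∧ ½ = False

False; False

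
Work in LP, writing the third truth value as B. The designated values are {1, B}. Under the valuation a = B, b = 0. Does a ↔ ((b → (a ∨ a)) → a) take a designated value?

a ∨ a = B ∨ B = B
b → (a ∨ a) = 0 → B = 1  [¬0 ∨ B]
(b → (a ∨ a)) → a = 1 → B = B
a ↔ ((b → (a ∨ a)) → a) = B ↔ B = B
B ∈ {1, B}.

Yes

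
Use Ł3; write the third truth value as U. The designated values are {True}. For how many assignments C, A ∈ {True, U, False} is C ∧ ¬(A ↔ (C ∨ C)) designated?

Designated under: (C=True, A=False).

1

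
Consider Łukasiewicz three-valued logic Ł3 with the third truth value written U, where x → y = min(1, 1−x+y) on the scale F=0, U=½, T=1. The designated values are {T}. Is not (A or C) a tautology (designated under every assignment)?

No

Countermodel: A=T, C=T gives F, which is not designated.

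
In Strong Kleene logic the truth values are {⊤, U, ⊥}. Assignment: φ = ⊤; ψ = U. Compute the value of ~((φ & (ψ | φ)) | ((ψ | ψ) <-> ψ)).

ψ | φ = U | ⊤ = ⊤
φ & (ψ | φ) = ⊤ & ⊤ = ⊤
ψ | ψ = U | U = U
(ψ | ψ) <-> ψ = U <-> U = U
(φ & (ψ | φ)) | ((ψ | ψ) <-> ψ) = ⊤ | U = ⊤
~((φ & (ψ | φ)) | ((ψ | ψ) <-> ψ)) = ~⊤ = ⊥

⊥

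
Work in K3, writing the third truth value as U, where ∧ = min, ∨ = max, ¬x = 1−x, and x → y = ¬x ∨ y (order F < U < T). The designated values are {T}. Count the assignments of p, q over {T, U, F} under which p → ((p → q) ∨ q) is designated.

Of the 9 assignments, 5 give a value in {T}.

5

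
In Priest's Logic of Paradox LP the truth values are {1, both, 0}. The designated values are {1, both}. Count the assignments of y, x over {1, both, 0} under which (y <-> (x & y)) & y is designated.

Of the 9 assignments, 5 give a value in {1, both}.

5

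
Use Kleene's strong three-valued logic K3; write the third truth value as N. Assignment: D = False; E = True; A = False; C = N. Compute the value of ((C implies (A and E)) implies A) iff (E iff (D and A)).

A and E = False and True = False
C implies (A and E) = N implies False = N  [not N or False]
(C implies (A and E)) implies A = N implies False = N
D and A = False and False = False
E iff (D and A) = True iff False = False
((C implies (A and E)) implies A) iff (E iff (D and A)) = N iff False = N

N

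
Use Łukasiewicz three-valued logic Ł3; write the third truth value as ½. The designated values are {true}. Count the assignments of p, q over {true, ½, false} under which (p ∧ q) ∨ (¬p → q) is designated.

6

Of the 9 assignments, 6 give a value in {true}.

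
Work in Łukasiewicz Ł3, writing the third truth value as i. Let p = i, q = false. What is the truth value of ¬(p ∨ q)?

p ∨ q = i ∨ false = i
¬(p ∨ q) = ¬i = i

i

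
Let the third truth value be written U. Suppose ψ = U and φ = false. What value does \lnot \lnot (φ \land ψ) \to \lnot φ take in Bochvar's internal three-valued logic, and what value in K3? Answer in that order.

In Bochvar's internal three-valued logic: φ \land ψ = false \land U = U
\lnot (φ \land ψ) = \lnot U = U
\lnot \lnot (φ \land ψ) = \lnot U = U
\lnot φ = \lnot false = true
\lnot \lnot (φ \land ψ) \to \lnot φ = U \to true = U  [any arg is the third value ⇒ result is the third value]
In K3: φ \land ψ = false \land U = false
\lnot (φ \land ψ) = \lnot false = true
\lnot \lnot (φ \land ψ) = \lnot true = false
\lnot φ = \lnot false = true
\lnot \lnot (φ \land ψ) \to \lnot φ = false \to true = true
They differ because Bochvar's internal three-valued logic and K3 treat U differently under the binary connectives.

U; true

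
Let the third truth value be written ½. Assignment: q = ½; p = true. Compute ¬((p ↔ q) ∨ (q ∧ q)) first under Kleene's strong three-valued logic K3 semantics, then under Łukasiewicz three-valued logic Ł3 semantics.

In Kleene's strong three-valued logic K3: p ↔ q = true ↔ ½ = ½
q ∧ q = ½ ∧ ½ = ½
(p ↔ q) ∨ (q ∧ q) = ½ ∨ ½ = ½
¬((p ↔ q) ∨ (q ∧ q)) = ¬½ = ½
In Łukasiewicz three-valued logic Ł3: p ↔ q = true ↔ ½ = ½  [1 − |1−½|]
q ∧ q = ½ ∧ ½ = ½
(p ↔ q) ∨ (q ∧ q) = ½ ∨ ½ = ½
¬((p ↔ q) ∨ (q ∧ q)) = ¬½ = ½

½; ½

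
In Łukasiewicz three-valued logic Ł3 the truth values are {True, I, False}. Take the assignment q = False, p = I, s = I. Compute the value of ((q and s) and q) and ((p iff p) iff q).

q and s = False and I = False
(q and s) and q = False and False = False
p iff p = I iff I = True  [1 − |½−½|]
(p iff p) iff q = True iff False = False
((q and s) and q) and ((p iff p) iff q) = False and False = False

False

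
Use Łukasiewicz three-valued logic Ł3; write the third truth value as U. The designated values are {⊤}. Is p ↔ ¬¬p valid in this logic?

Yes

Every assignment of p over {⊤, U, ⊥} gives a value in {⊤}.
In particular, with p=U: p ↔ ¬¬p = ⊤.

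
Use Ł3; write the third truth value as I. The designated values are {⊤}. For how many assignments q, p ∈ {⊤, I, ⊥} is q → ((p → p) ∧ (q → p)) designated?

7

Of the 9 assignments, 7 give a value in {⊤}.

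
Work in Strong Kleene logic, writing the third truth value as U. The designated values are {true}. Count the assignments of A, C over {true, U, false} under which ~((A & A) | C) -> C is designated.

5

Of the 9 assignments, 5 give a value in {true}.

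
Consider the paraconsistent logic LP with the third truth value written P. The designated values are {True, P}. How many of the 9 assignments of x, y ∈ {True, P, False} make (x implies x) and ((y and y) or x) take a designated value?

8

Of the 9 assignments, 8 give a value in {True, P}.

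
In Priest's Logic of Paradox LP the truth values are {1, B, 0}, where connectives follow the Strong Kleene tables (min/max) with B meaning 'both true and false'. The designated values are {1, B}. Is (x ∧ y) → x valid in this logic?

Every assignment of x, y over {1, B, 0} gives a value in {1, B}.
In particular, with x=B, y=B: (x ∧ y) → x = B.

Yes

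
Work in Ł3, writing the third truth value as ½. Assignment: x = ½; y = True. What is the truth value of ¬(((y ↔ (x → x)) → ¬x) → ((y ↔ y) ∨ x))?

x → x = ½ → ½ = True
y ↔ (x → x) = True ↔ True = True
¬x = ¬½ = ½
(y ↔ (x → x)) → ¬x = True → ½ = ½
y ↔ y = True ↔ True = True
(y ↔ y) ∨ x = True ∨ ½ = True
((y ↔ (x → x)) → ¬x) → ((y ↔ y) ∨ x) = ½ → True = True
¬(((y ↔ (x → x)) → ¬x) → ((y ↔ y) ∨ x)) = ¬True = False

False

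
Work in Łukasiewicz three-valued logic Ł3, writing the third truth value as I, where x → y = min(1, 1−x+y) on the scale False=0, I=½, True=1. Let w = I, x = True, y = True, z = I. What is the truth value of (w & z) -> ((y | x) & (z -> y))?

True

w & z = I & I = I
y | x = True | True = True
z -> y = I -> True = True  [min(1, 1−½+1)]
(y | x) & (z -> y) = True & True = True
(w & z) -> ((y | x) & (z -> y)) = I -> True = True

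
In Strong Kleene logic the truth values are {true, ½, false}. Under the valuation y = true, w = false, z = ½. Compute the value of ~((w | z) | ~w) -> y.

w | z = false | ½ = ½
~w = ~false = true
(w | z) | ~w = ½ | true = true
~((w | z) | ~w) = ~true = false
~((w | z) | ~w) -> y = false -> true = true

true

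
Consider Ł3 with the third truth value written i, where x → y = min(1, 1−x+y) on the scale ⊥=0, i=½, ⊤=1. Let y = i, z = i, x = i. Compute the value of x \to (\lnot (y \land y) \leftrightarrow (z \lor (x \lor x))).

y \land y = i \land i = i
\lnot (y \land y) = \lnot i = i
x \lor x = i \lor i = i
z \lor (x \lor x) = i \lor i = i
\lnot (y \land y) \leftrightarrow (z \lor (x \lor x)) = i \leftrightarrow i = ⊤  [1 − |½−½|]
x \to (\lnot (y \land y) \leftrightarrow (z \lor (x \lor x))) = i \to ⊤ = ⊤

⊤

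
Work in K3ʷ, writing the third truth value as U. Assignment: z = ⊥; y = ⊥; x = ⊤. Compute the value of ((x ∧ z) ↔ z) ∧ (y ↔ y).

x ∧ z = ⊤ ∧ ⊥ = ⊥
(x ∧ z) ↔ z = ⊥ ↔ ⊥ = ⊤
y ↔ y = ⊥ ↔ ⊥ = ⊤
((x ∧ z) ↔ z) ∧ (y ↔ y) = ⊤ ∧ ⊤ = ⊤

⊤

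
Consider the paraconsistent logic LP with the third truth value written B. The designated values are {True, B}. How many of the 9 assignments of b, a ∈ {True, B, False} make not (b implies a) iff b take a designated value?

Of the 9 assignments, 8 give a value in {True, B}.

8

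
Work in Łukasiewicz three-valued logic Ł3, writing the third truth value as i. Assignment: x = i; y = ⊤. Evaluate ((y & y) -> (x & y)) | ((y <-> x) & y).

y & y = ⊤ & ⊤ = ⊤
x & y = i & ⊤ = i
(y & y) -> (x & y) = ⊤ -> i = i  [min(1, 1−1+½)]
y <-> x = ⊤ <-> i = i
(y <-> x) & y = i & ⊤ = i
((y & y) -> (x & y)) | ((y <-> x) & y) = i | i = i

i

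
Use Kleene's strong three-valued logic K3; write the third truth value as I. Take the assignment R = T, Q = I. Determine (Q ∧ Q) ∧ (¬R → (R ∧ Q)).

Q ∧ Q = I ∧ I = I
¬R = ¬T = F
R ∧ Q = T ∧ I = I
¬R → (R ∧ Q) = F → I = T
(Q ∧ Q) ∧ (¬R → (R ∧ Q)) = I ∧ T = I

I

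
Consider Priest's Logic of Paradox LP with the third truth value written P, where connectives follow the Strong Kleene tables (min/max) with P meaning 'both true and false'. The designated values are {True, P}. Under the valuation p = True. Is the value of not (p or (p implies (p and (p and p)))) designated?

No

p and p = True and True = True
p and (p and p) = True and True = True
p implies (p and (p and p)) = True implies True = True
p or (p implies (p and (p and p))) = True or True = True
not (p or (p implies (p and (p and p)))) = not True = False
False ∉ {True, P}.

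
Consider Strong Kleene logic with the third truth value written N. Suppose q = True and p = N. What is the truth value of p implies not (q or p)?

N

q or p = True or N = True
not (q or p) = not True = False
p implies not (q or p) = N implies False = N  [not N or False]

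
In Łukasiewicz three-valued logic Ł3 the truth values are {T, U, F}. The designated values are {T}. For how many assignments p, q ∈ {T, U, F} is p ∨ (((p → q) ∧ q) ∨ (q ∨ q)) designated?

5

Of the 9 assignments, 5 give a value in {T}.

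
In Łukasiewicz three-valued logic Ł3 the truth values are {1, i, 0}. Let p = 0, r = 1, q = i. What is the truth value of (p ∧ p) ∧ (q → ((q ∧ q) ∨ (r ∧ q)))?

0

p ∧ p = 0 ∧ 0 = 0
q ∧ q = i ∧ i = i
r ∧ q = 1 ∧ i = i
(q ∧ q) ∨ (r ∧ q) = i ∨ i = i
q → ((q ∧ q) ∨ (r ∧ q)) = i → i = 1  [min(1, 1−½+½)]
(p ∧ p) ∧ (q → ((q ∧ q) ∨ (r ∧ q))) = 0 ∧ 1 = 0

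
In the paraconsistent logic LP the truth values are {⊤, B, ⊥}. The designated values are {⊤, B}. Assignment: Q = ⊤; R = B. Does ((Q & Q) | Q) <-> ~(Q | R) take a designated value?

No

Q & Q = ⊤ & ⊤ = ⊤
(Q & Q) | Q = ⊤ | ⊤ = ⊤
Q | R = ⊤ | B = ⊤
~(Q | R) = ~⊤ = ⊥
((Q & Q) | Q) <-> ~(Q | R) = ⊤ <-> ⊥ = ⊥
⊥ ∉ {⊤, B}.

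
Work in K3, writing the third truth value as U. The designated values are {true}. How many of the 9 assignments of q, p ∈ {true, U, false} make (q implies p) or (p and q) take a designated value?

5

Of the 9 assignments, 5 give a value in {true}.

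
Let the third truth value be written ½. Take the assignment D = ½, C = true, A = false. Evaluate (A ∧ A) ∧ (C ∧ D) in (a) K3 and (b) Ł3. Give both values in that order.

In K3: A ∧ A = false ∧ false = false
C ∧ D = true ∧ ½ = ½
(A ∧ A) ∧ (C ∧ D) = false ∧ ½ = false
In Ł3: A ∧ A = false ∧ false = false
C ∧ D = true ∧ ½ = ½
(A ∧ A) ∧ (C ∧ D) = false ∧ ½ = false

false; false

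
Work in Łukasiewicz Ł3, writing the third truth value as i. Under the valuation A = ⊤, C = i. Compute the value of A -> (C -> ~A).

i

~A = ~⊤ = ⊥
C -> ~A = i -> ⊥ = i  [min(1, 1−½+0)]
A -> (C -> ~A) = ⊤ -> i = i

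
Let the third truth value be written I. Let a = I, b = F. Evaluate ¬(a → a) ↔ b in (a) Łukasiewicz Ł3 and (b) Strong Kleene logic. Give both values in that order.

T; I

In Łukasiewicz Ł3: a → a = I → I = T  [min(1, 1−½+½)]
¬(a → a) = ¬T = F
¬(a → a) ↔ b = F ↔ F = T
In Strong Kleene logic: a → a = I → I = I  [¬I ∨ I]
¬(a → a) = ¬I = I
¬(a → a) ↔ b = I ↔ F = I
They differ because Łukasiewicz Ł3 and Strong Kleene logic treat I differently under implication.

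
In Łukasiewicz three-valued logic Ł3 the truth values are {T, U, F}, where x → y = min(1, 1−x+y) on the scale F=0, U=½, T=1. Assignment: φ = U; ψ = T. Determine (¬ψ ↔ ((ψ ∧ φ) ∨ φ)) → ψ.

T

¬ψ = ¬T = F
ψ ∧ φ = T ∧ U = U
(ψ ∧ φ) ∨ φ = U ∨ U = U
¬ψ ↔ ((ψ ∧ φ) ∨ φ) = F ↔ U = U  [1 − |0−½|]
(¬ψ ↔ ((ψ ∧ φ) ∨ φ)) → ψ = U → T = T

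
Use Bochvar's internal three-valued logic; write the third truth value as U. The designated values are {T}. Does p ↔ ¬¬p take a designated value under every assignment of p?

Countermodel: p=U gives U, which is not designated.

No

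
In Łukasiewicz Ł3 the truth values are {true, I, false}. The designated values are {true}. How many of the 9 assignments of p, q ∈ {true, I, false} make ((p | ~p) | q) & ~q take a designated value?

Designated under: (p=true, q=false); (p=false, q=false).

2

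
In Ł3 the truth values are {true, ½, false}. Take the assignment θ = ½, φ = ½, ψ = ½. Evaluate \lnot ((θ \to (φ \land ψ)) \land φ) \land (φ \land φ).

φ \land ψ = ½ \land ½ = ½
θ \to (φ \land ψ) = ½ \to ½ = true  [min(1, 1−½+½)]
(θ \to (φ \land ψ)) \land φ = true \land ½ = ½
\lnot ((θ \to (φ \land ψ)) \land φ) = \lnot ½ = ½
φ \land φ = ½ \land ½ = ½
\lnot ((θ \to (φ \land ψ)) \land φ) \land (φ \land φ) = ½ \land ½ = ½

½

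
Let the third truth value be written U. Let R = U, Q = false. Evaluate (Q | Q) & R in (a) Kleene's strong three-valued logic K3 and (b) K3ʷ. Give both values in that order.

false; U

In Kleene's strong three-valued logic K3: Q | Q = false | false = false
(Q | Q) & R = false & U = false
In K3ʷ: Q | Q = false | false = false
(Q | Q) & R = false & U = U
They differ because Kleene's strong three-valued logic K3 and K3ʷ treat U differently under the binary connectives.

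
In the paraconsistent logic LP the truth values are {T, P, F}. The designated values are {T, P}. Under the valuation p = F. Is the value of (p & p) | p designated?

No

p & p = F & F = F
(p & p) | p = F | F = F
F ∉ {T, P}.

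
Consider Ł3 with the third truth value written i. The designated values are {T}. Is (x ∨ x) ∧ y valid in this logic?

No

Countermodel: x=T, y=i gives i, which is not designated.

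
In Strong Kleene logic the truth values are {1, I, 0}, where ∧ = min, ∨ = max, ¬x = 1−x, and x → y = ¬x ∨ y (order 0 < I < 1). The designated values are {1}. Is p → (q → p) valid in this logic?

No

Countermodel: p=I, q=1 gives I, which is not designated.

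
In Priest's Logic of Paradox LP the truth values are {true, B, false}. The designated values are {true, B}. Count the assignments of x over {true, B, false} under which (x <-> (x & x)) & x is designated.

2

x=true: true ✓
x=B: B ✓
x=false: false ·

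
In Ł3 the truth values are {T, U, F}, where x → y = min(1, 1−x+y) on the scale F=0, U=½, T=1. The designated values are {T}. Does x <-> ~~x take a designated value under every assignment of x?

Yes

Every assignment of x over {T, U, F} gives a value in {T}.
In particular, with x=U: x <-> ~~x = T.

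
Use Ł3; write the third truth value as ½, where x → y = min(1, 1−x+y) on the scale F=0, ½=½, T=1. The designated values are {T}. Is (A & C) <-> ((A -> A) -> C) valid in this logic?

No

Countermodel: A=½, C=T gives ½, which is not designated.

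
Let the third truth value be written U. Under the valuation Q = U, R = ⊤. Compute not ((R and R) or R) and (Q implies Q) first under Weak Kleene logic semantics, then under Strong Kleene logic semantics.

In Weak Kleene logic: R and R = ⊤ and ⊤ = ⊤
(R and R) or R = ⊤ or ⊤ = ⊤
not ((R and R) or R) = not ⊤ = ⊥
Q implies Q = U implies U = U  [any arg is the third value ⇒ result is the third value]
not ((R and R) or R) and (Q implies Q) = ⊥ and U = U
In Strong Kleene logic: R and R = ⊤ and ⊤ = ⊤
(R and R) or R = ⊤ or ⊤ = ⊤
not ((R and R) or R) = not ⊤ = ⊥
Q implies Q = U implies U = U  [not U or U]
not ((R and R) or R) and (Q implies Q) = ⊥ and U = ⊥
They differ because Weak Kleene logic and Strong Kleene logic treat U differently under the binary connectives.

U; ⊥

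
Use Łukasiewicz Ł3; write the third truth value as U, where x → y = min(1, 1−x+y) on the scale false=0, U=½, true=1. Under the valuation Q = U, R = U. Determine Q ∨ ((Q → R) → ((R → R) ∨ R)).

true

Q → R = U → U = true  [min(1, 1−½+½)]
R → R = U → U = true
(R → R) ∨ R = true ∨ U = true
(Q → R) → ((R → R) ∨ R) = true → true = true
Q ∨ ((Q → R) → ((R → R) ∨ R)) = U ∨ true = true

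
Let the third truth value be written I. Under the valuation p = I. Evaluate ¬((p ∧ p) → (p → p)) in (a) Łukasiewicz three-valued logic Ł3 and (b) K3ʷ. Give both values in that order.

0; I

In Łukasiewicz three-valued logic Ł3: p ∧ p = I ∧ I = I
p → p = I → I = 1  [min(1, 1−½+½)]
(p ∧ p) → (p → p) = I → 1 = 1
¬((p ∧ p) → (p → p)) = ¬1 = 0
In K3ʷ: p ∧ p = I ∧ I = I
p → p = I → I = I
(p ∧ p) → (p → p) = I → I = I
¬((p ∧ p) → (p → p)) = ¬I = I
They differ because Łukasiewicz three-valued logic Ł3 and K3ʷ treat I differently under the binary connectives.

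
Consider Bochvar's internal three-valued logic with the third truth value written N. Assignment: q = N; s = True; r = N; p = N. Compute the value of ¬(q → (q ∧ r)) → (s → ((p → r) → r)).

N

q ∧ r = N ∧ N = N
q → (q ∧ r) = N → N = N  [any arg is the third value ⇒ result is the third value]
¬(q → (q ∧ r)) = ¬N = N
p → r = N → N = N
(p → r) → r = N → N = N
s → ((p → r) → r) = True → N = N
¬(q → (q ∧ r)) → (s → ((p → r) → r)) = N → N = N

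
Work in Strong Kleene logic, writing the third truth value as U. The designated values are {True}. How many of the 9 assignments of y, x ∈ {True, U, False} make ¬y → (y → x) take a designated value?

7

Of the 9 assignments, 7 give a value in {True}.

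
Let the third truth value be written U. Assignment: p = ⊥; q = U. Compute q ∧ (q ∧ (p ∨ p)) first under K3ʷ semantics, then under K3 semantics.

In K3ʷ: p ∨ p = ⊥ ∨ ⊥ = ⊥
q ∧ (p ∨ p) = U ∧ ⊥ = U
q ∧ (q ∧ (p ∨ p)) = U ∧ U = U
In K3: p ∨ p = ⊥ ∨ ⊥ = ⊥
q ∧ (p ∨ p) = U ∧ ⊥ = ⊥
q ∧ (q ∧ (p ∨ p)) = U ∧ ⊥ = ⊥
They differ because K3ʷ and K3 treat U differently under the binary connectives.

U; ⊥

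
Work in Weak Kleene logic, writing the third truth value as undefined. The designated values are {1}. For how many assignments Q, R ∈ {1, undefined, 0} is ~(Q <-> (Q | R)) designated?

1

Designated under: (Q=0, R=1).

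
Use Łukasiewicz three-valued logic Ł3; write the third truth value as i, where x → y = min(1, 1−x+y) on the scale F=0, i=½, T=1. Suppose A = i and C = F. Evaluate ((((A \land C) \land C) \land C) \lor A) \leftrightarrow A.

T

A \land C = i \land F = F
(A \land C) \land C = F \land F = F
((A \land C) \land C) \land C = F \land F = F
(((A \land C) \land C) \land C) \lor A = F \lor i = i
((((A \land C) \land C) \land C) \lor A) \leftrightarrow A = i \leftrightarrow i = T  [1 − |½−½|]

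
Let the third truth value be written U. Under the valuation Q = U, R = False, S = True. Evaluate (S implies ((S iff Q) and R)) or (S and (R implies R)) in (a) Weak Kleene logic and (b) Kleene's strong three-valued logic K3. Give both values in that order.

U; True

In Weak Kleene logic: S iff Q = True iff U = U
(S iff Q) and R = U and False = U
S implies ((S iff Q) and R) = True implies U = U  [any arg is the third value ⇒ result is the third value]
R implies R = False implies False = True
S and (R implies R) = True and True = True
(S implies ((S iff Q) and R)) or (S and (R implies R)) = U or True = U
In Kleene's strong three-valued logic K3: S iff Q = True iff U = U
(S iff Q) and R = U and False = False
S implies ((S iff Q) and R) = True implies False = False
R implies R = False implies False = True
S and (R implies R) = True and True = True
(S implies ((S iff Q) and R)) or (S and (R implies R)) = False or True = True
They differ because Weak Kleene logic and Kleene's strong three-valued logic K3 treat U differently under the binary connectives.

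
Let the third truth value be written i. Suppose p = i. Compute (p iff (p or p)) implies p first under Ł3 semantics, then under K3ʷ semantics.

i; i

In Ł3: p or p = i or i = i
p iff (p or p) = i iff i = T
(p iff (p or p)) implies p = T implies i = i
In K3ʷ: p or p = i or i = i
p iff (p or p) = i iff i = i
(p iff (p or p)) implies p = i implies i = i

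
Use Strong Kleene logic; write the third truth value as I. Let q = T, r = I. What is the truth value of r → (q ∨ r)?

T

q ∨ r = T ∨ I = T
r → (q ∨ r) = I → T = T  [¬I ∨ T]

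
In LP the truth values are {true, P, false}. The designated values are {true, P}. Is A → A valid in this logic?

Yes

Every assignment of A over {true, P, false} gives a value in {true, P}.
In particular, with A=P: A → A = P.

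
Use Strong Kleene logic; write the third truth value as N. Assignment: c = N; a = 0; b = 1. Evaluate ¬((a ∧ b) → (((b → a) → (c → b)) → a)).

0

a ∧ b = 0 ∧ 1 = 0
b → a = 1 → 0 = 0
c → b = N → 1 = 1
(b → a) → (c → b) = 0 → 1 = 1
((b → a) → (c → b)) → a = 1 → 0 = 0
(a ∧ b) → (((b → a) → (c → b)) → a) = 0 → 0 = 1
¬((a ∧ b) → (((b → a) → (c → b)) → a)) = ¬1 = 0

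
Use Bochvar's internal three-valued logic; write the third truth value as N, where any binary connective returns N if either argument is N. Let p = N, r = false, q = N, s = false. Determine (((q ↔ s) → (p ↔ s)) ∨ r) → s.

q ↔ s = N ↔ false = N
p ↔ s = N ↔ false = N
(q ↔ s) → (p ↔ s) = N → N = N  [any arg is the third value ⇒ result is the third value]
((q ↔ s) → (p ↔ s)) ∨ r = N ∨ false = N
(((q ↔ s) → (p ↔ s)) ∨ r) → s = N → false = N

N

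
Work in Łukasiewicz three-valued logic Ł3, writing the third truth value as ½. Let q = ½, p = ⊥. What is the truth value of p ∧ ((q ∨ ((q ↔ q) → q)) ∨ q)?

⊥

q ↔ q = ½ ↔ ½ = ⊤
(q ↔ q) → q = ⊤ → ½ = ½
q ∨ ((q ↔ q) → q) = ½ ∨ ½ = ½
(q ∨ ((q ↔ q) → q)) ∨ q = ½ ∨ ½ = ½
p ∧ ((q ∨ ((q ↔ q) → q)) ∨ q) = ⊥ ∧ ½ = ⊥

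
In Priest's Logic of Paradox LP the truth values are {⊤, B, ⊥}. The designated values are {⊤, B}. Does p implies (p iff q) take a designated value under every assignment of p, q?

No

Countermodel: p=⊤, q=⊥ gives ⊥, which is not designated.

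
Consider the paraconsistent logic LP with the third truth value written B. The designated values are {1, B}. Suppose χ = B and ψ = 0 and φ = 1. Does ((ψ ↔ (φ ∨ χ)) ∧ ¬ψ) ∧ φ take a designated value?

φ ∨ χ = 1 ∨ B = 1
ψ ↔ (φ ∨ χ) = 0 ↔ 1 = 0
¬ψ = ¬0 = 1
(ψ ↔ (φ ∨ χ)) ∧ ¬ψ = 0 ∧ 1 = 0
((ψ ↔ (φ ∨ χ)) ∧ ¬ψ) ∧ φ = 0 ∧ 1 = 0
0 ∉ {1, B}.

No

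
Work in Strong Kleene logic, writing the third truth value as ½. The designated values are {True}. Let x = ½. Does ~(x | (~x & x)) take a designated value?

~x = ~½ = ½
~x & x = ½ & ½ = ½
x | (~x & x) = ½ | ½ = ½
~(x | (~x & x)) = ~½ = ½
½ ∉ {True}.

No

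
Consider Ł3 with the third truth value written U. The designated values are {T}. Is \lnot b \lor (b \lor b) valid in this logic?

Countermodel: b=U gives U, which is not designated.

No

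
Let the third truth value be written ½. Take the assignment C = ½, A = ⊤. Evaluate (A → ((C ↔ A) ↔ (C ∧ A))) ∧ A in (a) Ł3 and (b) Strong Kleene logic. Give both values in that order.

In Ł3: C ↔ A = ½ ↔ ⊤ = ½
C ∧ A = ½ ∧ ⊤ = ½
(C ↔ A) ↔ (C ∧ A) = ½ ↔ ½ = ⊤
A → ((C ↔ A) ↔ (C ∧ A)) = ⊤ → ⊤ = ⊤
(A → ((C ↔ A) ↔ (C ∧ A))) ∧ A = ⊤ ∧ ⊤ = ⊤
In Strong Kleene logic: C ↔ A = ½ ↔ ⊤ = ½
C ∧ A = ½ ∧ ⊤ = ½
(C ↔ A) ↔ (C ∧ A) = ½ ↔ ½ = ½
A → ((C ↔ A) ↔ (C ∧ A)) = ⊤ → ½ = ½  [¬⊤ ∨ ½]
(A → ((C ↔ A) ↔ (C ∧ A))) ∧ A = ½ ∧ ⊤ = ½
They differ because Ł3 and Strong Kleene logic treat ½ differently under implication.

⊤; ½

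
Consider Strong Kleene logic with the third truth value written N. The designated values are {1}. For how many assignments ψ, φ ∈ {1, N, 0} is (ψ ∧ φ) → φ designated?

7

Of the 9 assignments, 7 give a value in {1}.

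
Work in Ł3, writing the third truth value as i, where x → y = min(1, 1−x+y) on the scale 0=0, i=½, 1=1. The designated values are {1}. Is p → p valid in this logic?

Every assignment of p over {1, i, 0} gives a value in {1}.
In particular, with p=i: p → p = 1.

Yes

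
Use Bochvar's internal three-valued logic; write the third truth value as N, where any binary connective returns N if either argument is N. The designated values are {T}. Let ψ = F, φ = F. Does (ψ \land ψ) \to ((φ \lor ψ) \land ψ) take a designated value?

ψ \land ψ = F \land F = F
φ \lor ψ = F \lor F = F
(φ \lor ψ) \land ψ = F \land F = F
(ψ \land ψ) \to ((φ \lor ψ) \land ψ) = F \to F = T
T ∈ {T}.

Yes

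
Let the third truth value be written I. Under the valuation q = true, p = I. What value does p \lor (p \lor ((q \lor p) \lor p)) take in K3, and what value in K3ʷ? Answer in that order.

true; I

In K3: q \lor p = true \lor I = true
(q \lor p) \lor p = true \lor I = true
p \lor ((q \lor p) \lor p) = I \lor true = true
p \lor (p \lor ((q \lor p) \lor p)) = I \lor true = true
In K3ʷ: q \lor p = true \lor I = I
(q \lor p) \lor p = I \lor I = I
p \lor ((q \lor p) \lor p) = I \lor I = I
p \lor (p \lor ((q \lor p) \lor p)) = I \lor I = I
They differ because K3 and K3ʷ treat I differently under the binary connectives.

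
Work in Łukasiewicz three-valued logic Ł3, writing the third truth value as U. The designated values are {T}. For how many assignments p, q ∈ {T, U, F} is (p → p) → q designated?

3

Designated under: (p=T, q=T); (p=U, q=T); (p=F, q=T).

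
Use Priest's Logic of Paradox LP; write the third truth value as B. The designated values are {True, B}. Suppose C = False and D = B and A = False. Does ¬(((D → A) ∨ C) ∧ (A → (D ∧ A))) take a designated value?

D → A = B → False = B
(D → A) ∨ C = B ∨ False = B
D ∧ A = B ∧ False = False
A → (D ∧ A) = False → False = True
((D → A) ∨ C) ∧ (A → (D ∧ A)) = B ∧ True = B
¬(((D → A) ∨ C) ∧ (A → (D ∧ A))) = ¬B = B
B ∈ {True, B}.

Yes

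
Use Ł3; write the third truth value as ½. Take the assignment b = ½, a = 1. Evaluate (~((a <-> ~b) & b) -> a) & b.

½

~b = ~½ = ½
a <-> ~b = 1 <-> ½ = ½  [1 − |1−½|]
(a <-> ~b) & b = ½ & ½ = ½
~((a <-> ~b) & b) = ~½ = ½
~((a <-> ~b) & b) -> a = ½ -> 1 = 1
(~((a <-> ~b) & b) -> a) & b = 1 & ½ = ½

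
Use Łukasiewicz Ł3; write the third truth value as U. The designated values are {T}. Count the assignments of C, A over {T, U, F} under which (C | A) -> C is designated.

Of the 9 assignments, 6 give a value in {T}.

6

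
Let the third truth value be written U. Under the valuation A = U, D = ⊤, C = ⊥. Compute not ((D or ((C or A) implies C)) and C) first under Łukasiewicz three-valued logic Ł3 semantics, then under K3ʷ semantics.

In Łukasiewicz three-valued logic Ł3: C or A = ⊥ or U = U
(C or A) implies C = U implies ⊥ = U  [min(1, 1−½+0)]
D or ((C or A) implies C) = ⊤ or U = ⊤
(D or ((C or A) implies C)) and C = ⊤ and ⊥ = ⊥
not ((D or ((C or A) implies C)) and C) = not ⊥ = ⊤
In K3ʷ: C or A = ⊥ or U = U
(C or A) implies C = U implies ⊥ = U  [any arg is the third value ⇒ result is the third value]
D or ((C or A) implies C) = ⊤ or U = U
(D or ((C or A) implies C)) and C = U and ⊥ = U
not ((D or ((C or A) implies C)) and C) = not U = U
They differ because Łukasiewicz three-valued logic Ł3 and K3ʷ treat U differently under the binary connectives.

⊤; U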